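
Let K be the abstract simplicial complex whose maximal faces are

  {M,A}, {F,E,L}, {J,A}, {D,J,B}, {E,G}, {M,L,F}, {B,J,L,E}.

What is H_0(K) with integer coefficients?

Fix the vertex order A < B < D < E < F < G < J < L < M and write every simplex with vertices in increasing order. Then dim K = 3 and the simplices of K are:

  0-simplices (9): A, B, D, E, F, G, J, L, M
  1-simplices (15): AJ, AM, BD, BE, BJ, BL, DJ, EF, EG, EJ, EL, FL, FM, JL, LM
  2-simplices (7): BDJ, BEJ, BEL, BJL, EFL, EJL, FLM
  3-simplices (1): BEJL

so the chain groups are C_0 ≅ Z^9, C_1 ≅ Z^15, C_2 ≅ Z^7, C_3 ≅ Z^1.

∂_1: C_1 → C_0 maps an edge to its endpoints' difference, ∂[p,q] = q − p. For instance
  ∂AJ = J − A.
As a 9×15 matrix over Z this has rank 8, with invariant factors (1,1,1,1,1,1,1,1).

The boundary map ∂_2: C_2 → C_1 sends each 2-simplex [p,q,r] to [q,r] − [p,r] + [p,q]. For instance
  ∂BEL = EL − BL + BE,
  ∂EJL = JL − EL + EJ.
The resulting 15×7 matrix has rank 6, and its Smith normal form has invariant factors (1,1,1,1,1,1).

∂_3: C_3 → C_2 sends each 3-simplex σ to the alternating sum Σ_i (−1)^i (σ with its i-th vertex removed). For instance
  ∂BEJL = EJL − BJL + BEL − BEJ.
The resulting 7×1 matrix has rank 1, and its Smith normal form has invariant factors (1).

Reading off H_k = ker ∂_k / im ∂_{k+1}:

  H_0: rank C_0 − rank ∂_1 = 9 − 8 = 1, and the invariant factors of ∂_1 are all 1, so H_0 = Z.

H_0 = Z.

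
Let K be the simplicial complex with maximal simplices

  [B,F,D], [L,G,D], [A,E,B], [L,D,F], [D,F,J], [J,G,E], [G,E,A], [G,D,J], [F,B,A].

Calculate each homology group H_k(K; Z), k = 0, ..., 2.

Fix the vertex order A < B < D < E < F < G < J < L and write every simplex with vertices in increasing order. Then dim K = 2 and the simplices of K are:

  0-simplices (8): A, B, D, E, F, G, J, L
  1-simplices (17): AB, AE, AF, AG, BD, BE, BF, DF, DG, DJ, DL, EG, EJ, FJ, FL, GJ, GL
  2-simplices (9): ABE, ABF, AEG, BDF, DFJ, DFL, DGJ, DGL, EGJ

giving chain groups C_0 ≅ Z^8, C_1 ≅ Z^17, C_2 ≅ Z^9.

The boundary map ∂_1: C_1 → C_0 sends each edge [p,q] (with p < q) to q − p. For instance
  ∂FJ = J − F.
This gives a 8×17 integer matrix of rank 7; reducing to Smith normal form yields diagonal entries (1,1,1,1,1,1,1).

Boundary ∂_2: C_2 → C_1 sends each 2-simplex [p,q,r] to [q,r] − [p,r] + [p,q]. For instance
  ∂DGJ = GJ − DJ + DG,
  ∂ABF = BF − AF + AB.
The resulting 17×9 matrix has rank 9, and its Smith normal form has invariant factors (1,1,1,1,1,1,1,1,1).

Computing H_k = (kernel of ∂_k) / (image of ∂_{k+1}):

  H_0: rank C_0 − rank ∂_1 = 8 − 7 = 1, and the invariant factors of ∂_1 are all 1, so H_0 ≅ Z.
  H_1: rank ker ∂_1 − rank ∂_2 = (17 − 7) − 9 = 1, and the invariant factors of ∂_2 are all 1, so H_1 ≅ Z.
  H_2: rank ker ∂_2 − rank ∂_3 = (9 − 9) − 0 = 0, and there is no ∂_3, so H_2 ≅ 0.

As a check, the Euler characteristic is 8 − 17 + 9 = 0, which agrees with 1 − 1 + 0 = 0.

H_0 ≅ Z,  H_1 ≅ Z,  H_2 = 0.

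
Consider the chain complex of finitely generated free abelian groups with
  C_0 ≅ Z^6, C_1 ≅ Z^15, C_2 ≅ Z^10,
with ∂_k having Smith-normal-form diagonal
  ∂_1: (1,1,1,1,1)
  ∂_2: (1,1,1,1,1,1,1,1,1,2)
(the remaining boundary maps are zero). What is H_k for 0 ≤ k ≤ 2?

H_0 ≅ Z,  H_1 ≅ Z/2,  H_2 = 0.

H_0: b_0 = 6 − 0 − 5 = 1; torsion from ∂_1 factors > 1: none. So H_0 ≅ Z.
H_1: b_1 = 15 − 5 − 10 = 0; torsion from ∂_2 factors > 1: [2]. So H_1 ≅ Z/2.
H_2: b_2 = 10 − 10 − 0 = 0; torsion from ∂_3 factors > 1: none. So H_2 ≅ 0.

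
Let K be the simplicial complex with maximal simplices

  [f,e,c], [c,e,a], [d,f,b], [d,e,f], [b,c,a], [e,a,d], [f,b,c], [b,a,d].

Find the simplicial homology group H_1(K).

K has 6 vertices, 12 edges, 8 triangles.
rank ∂_1 = 5, rank ∂_2 = 7 ⇒ b_1 = 12 − 5 − 7 = 0; all invariant factors of ∂_2 are 1 so no torsion. So H_1 ≅ 0.

H_1 ≅ 0.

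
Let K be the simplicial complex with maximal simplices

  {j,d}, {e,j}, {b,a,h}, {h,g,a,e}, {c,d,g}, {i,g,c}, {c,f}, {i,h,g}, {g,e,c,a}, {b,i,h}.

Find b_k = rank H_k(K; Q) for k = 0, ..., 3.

b_0 = 1, b_1 = 1, b_2 = 0, b_3 = 0.

K has 10 vertices, 20 edges, 12 triangles, 2 3-simplices.
rank ∂_0 = 0, rank ∂_1 = 9 ⇒ b_0 = 10 − 0 − 9 = 1; all invariant factors of ∂_1 are 1 so no torsion. So H_0 ≅ Z.
rank ∂_1 = 9, rank ∂_2 = 10 ⇒ b_1 = 20 − 9 − 10 = 1; all invariant factors of ∂_2 are 1 so no torsion. So H_1 ≅ Z.
rank ∂_2 = 10, rank ∂_3 = 2 ⇒ b_2 = 12 − 10 − 2 = 0; all invariant factors of ∂_3 are 1 so no torsion. So H_2 ≅ 0.
rank ∂_3 = 2, rank ∂_4 = 0 ⇒ b_3 = 2 − 2 − 0 = 0. So H_3 ≅ 0.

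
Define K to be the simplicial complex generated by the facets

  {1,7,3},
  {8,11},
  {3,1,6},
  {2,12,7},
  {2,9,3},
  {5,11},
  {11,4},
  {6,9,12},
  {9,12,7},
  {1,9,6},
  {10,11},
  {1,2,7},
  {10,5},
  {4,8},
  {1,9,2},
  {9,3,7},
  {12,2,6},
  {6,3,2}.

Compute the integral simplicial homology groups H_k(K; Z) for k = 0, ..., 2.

Fix the vertex order 1 < 2 < 3 < 4 < 5 < 6 < 7 < 8 < 9 < 10 < 11 < 12 and write every simplex with vertices in increasing order. Then dim K = 2 and the simplices of K are:

  0-simplices (12): [1], [2], [3], [4], [5], [6], [7], [8], [9], [10], [11], [12]
  1-simplices (24): (24 of them)
  2-simplices (12): [1,2,7], [1,2,9], [1,3,6], [1,3,7], [1,6,9], [2,3,6], [2,3,9], [2,6,12], [2,7,12], [3,7,9], [6,9,12], [7,9,12]

giving chain groups C_0 ≅ Z^12, C_1 ≅ Z^24, C_2 ≅ Z^12.

The boundary map ∂_1: C_1 → C_0 maps an edge to its endpoints' difference, ∂[p,q] = q − p.
The resulting 12×24 matrix has rank 10, and its Smith normal form has invariant factors (1,1,1,1,1,1,1,1,1,1).

Boundary ∂_2: C_2 → C_1 sends each 2-simplex [p,q,r] to [q,r] − [p,r] + [p,q]. For instance
  ∂[2,6,12] = [6,12] − [2,12] + [2,6],
  ∂[2,3,9] = [3,9] − [2,9] + [2,3].
The resulting 24×12 matrix has rank 12, and its Smith normal form has invariant factors (1,1,1,1,1,1,1,1,1,1,1,2).

Computing H_k = (kernel of ∂_k) / (image of ∂_{k+1}):

  H_0: rank C_0 − rank ∂_1 = 12 − 10 = 2, and the invariant factors of ∂_1 are all 1, so H_0 ≅ Z^2.
  H_1: rank ker ∂_1 − rank ∂_2 = (24 − 10) − 12 = 2, and ∂_2 has invariant factor 2 > 1, so H_1 ≅ Z^2 ⊕ Z_2.
  H_2: rank ker ∂_2 − rank ∂_3 = (12 − 12) − 0 = 0, and there is no ∂_3, so H_2 ≅ 0.

As a check, the Euler characteristic is 12 − 24 + 12 = 0, which agrees with 2 − 2 + 0 = 0.

H_0 = Z^2,  H_1 = Z^2 ⊕ Z_2,  H_2 = 0.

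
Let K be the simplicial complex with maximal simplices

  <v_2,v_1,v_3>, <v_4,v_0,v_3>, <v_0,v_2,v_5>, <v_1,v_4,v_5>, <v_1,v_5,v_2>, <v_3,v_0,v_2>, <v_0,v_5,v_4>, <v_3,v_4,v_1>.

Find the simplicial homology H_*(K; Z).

H_0 ≅ Z,  H_1 = 0,  H_2 ≅ Z.

K has 6 vertices, 12 edges, 8 triangles.
rank ∂_0 = 0, rank ∂_1 = 5 ⇒ b_0 = 6 − 0 − 5 = 1; all invariant factors of ∂_1 are 1 so no torsion. So H_0 = Z.
rank ∂_1 = 5, rank ∂_2 = 7 ⇒ b_1 = 12 − 5 − 7 = 0; all invariant factors of ∂_2 are 1 so no torsion. So H_1 = 0.
rank ∂_2 = 7, rank ∂_3 = 0 ⇒ b_2 = 8 − 7 − 0 = 1. So H_2 = Z.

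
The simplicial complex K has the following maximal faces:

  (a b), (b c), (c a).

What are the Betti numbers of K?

Fix the vertex order a < b < c and write every simplex with vertices in increasing order. Then dim K = 1 and the simplices of K are:

  0-simplices (3): a, b, c
  1-simplices (3): ab, ac, bc

giving chain groups C_0 ≅ Z^3, C_1 ≅ Z^3.

∂_1: C_1 → C_0 maps an edge to its endpoints' difference, ∂[p,q] = q − p. For instance
  ∂bc = c − b.
This gives a 3×3 integer matrix of rank 2; reducing to Smith normal form yields diagonal entries (1,1).

Computing H_k = (kernel of ∂_k) / (image of ∂_{k+1}):

  H_0: rank C_0 − rank ∂_1 = 3 − 2 = 1, and the invariant factors of ∂_1 are all 1, so H_0 ≅ Z.
  H_1: rank ker ∂_1 − rank ∂_2 = (3 − 2) − 0 = 1, and there is no ∂_2, so H_1 ≅ Z.

As a check, the Euler characteristic is 3 − 3 = 0, which agrees with 1 − 1 = 0.

Hence the Betti numbers are b_0 = 1, b_1 = 1.

b_0 = 1, b_1 = 1.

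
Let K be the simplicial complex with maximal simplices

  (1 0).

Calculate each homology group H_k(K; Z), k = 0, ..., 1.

H_0 ≅ Z,  H_1 = 0.

Order the vertices as 0 < 1. Listing each simplex with vertices in this order, K has dimension 1 with simplices:

  0-simplices (2): [0], [1]
  1-simplices (1): [0,1]

Hence C_0 ≅ Z^2, C_1 ≅ Z^1.

∂_1: C_1 → C_0 sends each edge [p,q] (with p < q) to q − p.
As a 2×1 matrix over Z this has rank 1, with invariant factors (1).

Now H_k = ker ∂_k / im ∂_{k+1}, so:

  H_0: rank C_0 − rank ∂_1 = 2 − 1 = 1, and the invariant factors of ∂_1 are all 1, so H_0 ≅ Z.
  H_1: rank ker ∂_1 − rank ∂_2 = (1 − 1) − 0 = 0, and there is no ∂_2, so H_1 ≅ 0.

As a check, the Euler characteristic is 2 − 1 = 1, which agrees with 1 − 0 = 1.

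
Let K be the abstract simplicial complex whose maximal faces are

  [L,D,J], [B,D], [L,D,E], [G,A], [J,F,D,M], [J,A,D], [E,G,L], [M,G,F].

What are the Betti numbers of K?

We work with the vertex ordering A < B < D < E < F < G < J < L < M. The simplices of K, each written with vertices in increasing order, are:

  0-simplices (9): A, B, D, E, F, G, J, L, M
  1-simplices (18): AD, AG, AJ, BD, DE, DF, DJ, DL, DM, EG, EL, FG, FJ, FM, GL, GM, JL, JM
  2-simplices (9): ADJ, DEL, DFJ, DFM, DJL, DJM, EGL, FGM, FJM
  3-simplices (1): DFJM

giving chain groups C_0 ≅ Z^9, C_1 ≅ Z^18, C_2 ≅ Z^9, C_3 ≅ Z^1.

The boundary map ∂_1: C_1 → C_0 maps an edge to its endpoints' difference, ∂[p,q] = q − p. For instance
  ∂GM = M − G.
As a 9×18 matrix over Z this has rank 8, with invariant factors (1,1,1,1,1,1,1,1).

Boundary ∂_2: C_2 → C_1 acts by ∂[p,q,r] = [q,r] − [p,r] + [p,q]. For instance
  ∂ADJ = DJ − AJ + AD,
  ∂FJM = JM − FM + FJ.
This gives a 18×9 integer matrix of rank 8; reducing to Smith normal form yields diagonal entries (1,1,1,1,1,1,1,1).

The boundary map ∂_3: C_3 → C_2 sends each 3-simplex σ to the alternating sum Σ_i (−1)^i (σ with its i-th vertex removed). For instance
  ∂DFJM = FJM − DJM + DFM − DFJ.
This gives a 9×1 integer matrix of rank 1; reducing to Smith normal form yields diagonal entries (1).

Now H_k = ker ∂_k / im ∂_{k+1}, so:

  H_0: rank C_0 − rank ∂_1 = 9 − 8 = 1, and the invariant factors of ∂_1 are all 1, so H_0 = Z.
  H_1: rank ker ∂_1 − rank ∂_2 = (18 − 8) − 8 = 2, and the invariant factors of ∂_2 are all 1, so H_1 = Z^2.
  H_2: rank ker ∂_2 − rank ∂_3 = (9 − 8) − 1 = 0, and the invariant factors of ∂_3 are all 1, so H_2 = 0.
  H_3: rank ker ∂_3 − rank ∂_4 = (1 − 1) − 0 = 0, and there is no ∂_4, so H_3 = 0.

Hence the Betti numbers are b_0 = 1, b_1 = 2, b_2 = 0, b_3 = 0.

b_0 = 1, b_1 = 2, b_2 = 0, b_3 = 0.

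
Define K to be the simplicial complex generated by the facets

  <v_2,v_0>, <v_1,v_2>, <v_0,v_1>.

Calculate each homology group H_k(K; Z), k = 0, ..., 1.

H_0 = Z,  H_1 = Z.

Order the vertices as v_0 < v_1 < v_2. Listing each simplex with vertices in this order, K has dimension 1 with simplices:

  0-simplices (3): [v_0], [v_1], [v_2]
  1-simplices (3): [v_0,v_1], [v_0,v_2], [v_1,v_2]

Hence C_0 ≅ Z^3, C_1 ≅ Z^3.

The boundary map ∂_1: C_1 → C_0 sends each edge [p,q] (with p < q) to q − p.
The resulting 3×3 matrix has rank 2, and its Smith normal form has invariant factors (1,1).

From H_k ≅ ker(∂_k) / im(∂_{k+1}) we obtain:

  H_0: rank C_0 − rank ∂_1 = 3 − 2 = 1, and the invariant factors of ∂_1 are all 1, so H_0 ≅ Z.
  H_1: rank ker ∂_1 − rank ∂_2 = (3 − 2) − 0 = 1, and there is no ∂_2, so H_1 ≅ Z.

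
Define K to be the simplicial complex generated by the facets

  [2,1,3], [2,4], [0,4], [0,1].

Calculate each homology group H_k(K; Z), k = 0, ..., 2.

H_0 = Z,  H_1 = Z,  H_2 = 0.

Order the vertices as 0 < 1 < 2 < 3 < 4. Listing each simplex with vertices in this order, K has dimension 2 with simplices:

  0-simplices (5): [0], [1], [2], [3], [4]
  1-simplices (6): [0,1], [0,4], [1,2], [1,3], [2,3], [2,4]
  2-simplices (1): [1,2,3]

so the chain groups are C_0 ≅ Z^5, C_1 ≅ Z^6, C_2 ≅ Z^1.

The boundary map ∂_1: C_1 → C_0 sends each edge [p,q] (with p < q) to q − p.
This gives a 5×6 integer matrix of rank 4; reducing to Smith normal form yields diagonal entries (1,1,1,1).

Boundary ∂_2: C_2 → C_1 acts by ∂[p,q,r] = [q,r] − [p,r] + [p,q]. For instance
  ∂[1,2,3] = [2,3] − [1,3] + [1,2].
This gives a 6×1 integer matrix of rank 1; reducing to Smith normal form yields diagonal entries (1).

Reading off H_k = ker ∂_k / im ∂_{k+1}:

  H_0: rank C_0 − rank ∂_1 = 5 − 4 = 1, and the invariant factors of ∂_1 are all 1, so H_0 = Z.
  H_1: rank ker ∂_1 − rank ∂_2 = (6 − 4) − 1 = 1, and the invariant factors of ∂_2 are all 1, so H_1 = Z.
  H_2: rank ker ∂_2 − rank ∂_3 = (1 − 1) − 0 = 0, and there is no ∂_3, so H_2 = 0.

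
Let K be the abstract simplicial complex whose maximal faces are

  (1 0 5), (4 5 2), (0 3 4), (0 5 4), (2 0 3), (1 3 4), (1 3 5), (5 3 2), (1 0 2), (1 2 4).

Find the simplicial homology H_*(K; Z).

H_0 = Z,  H_1 = Z_2,  H_2 = 0.

Take the total order 0 < 1 < 2 < 3 < 4 < 5 on the vertex set. Then K (dimension 2) consists of the simplices:

  0-simplices (6): [0], [1], [2], [3], [4], [5]
  1-simplices (15): [0,1], [0,2], [0,3], [0,4], [0,5], [1,2], [1,3], [1,4], [1,5], [2,3], [2,4], [2,5], [3,4], [3,5], [4,5]
  2-simplices (10): [0,1,2], [0,1,5], [0,2,3], [0,3,4], [0,4,5], [1,2,4], [1,3,4], [1,3,5], [2,3,5], [2,4,5]

giving chain groups C_0 ≅ Z^6, C_1 ≅ Z^15, C_2 ≅ Z^10.

The boundary map ∂_1: C_1 → C_0 is given by ∂[p,q] = [q] − [p].
The resulting 6×15 matrix has rank 5, and its Smith normal form has invariant factors (1,1,1,1,1).

The boundary map ∂_2: C_2 → C_1 acts by ∂[p,q,r] = [q,r] − [p,r] + [p,q]. For instance
  ∂[1,2,4] = [2,4] − [1,4] + [1,2],
  ∂[0,1,2] = [1,2] − [0,2] + [0,1].
As a 15×10 matrix over Z this has rank 10, with invariant factors (1,1,1,1,1,1,1,1,1,2).

Computing H_k = (kernel of ∂_k) / (image of ∂_{k+1}):

  H_0: rank C_0 − rank ∂_1 = 6 − 5 = 1, and the invariant factors of ∂_1 are all 1, so H_0 = Z.
  H_1: rank ker ∂_1 − rank ∂_2 = (15 − 5) − 10 = 0, and ∂_2 has invariant factor 2 > 1, so H_1 = Z_2.
  H_2: rank ker ∂_2 − rank ∂_3 = (10 − 10) − 0 = 0, and there is no ∂_3, so H_2 = 0.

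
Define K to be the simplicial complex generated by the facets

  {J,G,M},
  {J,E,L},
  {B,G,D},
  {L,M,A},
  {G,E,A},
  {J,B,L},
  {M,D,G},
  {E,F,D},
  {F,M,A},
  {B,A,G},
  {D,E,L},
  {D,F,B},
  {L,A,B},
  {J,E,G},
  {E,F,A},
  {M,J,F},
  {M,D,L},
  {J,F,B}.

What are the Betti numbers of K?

b_0 = 1, b_1 = 2, b_2 = 1.

Order the vertices as A < B < D < E < F < G < J < L < M. Listing each simplex with vertices in this order, K has dimension 2 with simplices:

  0-simplices (9): A, B, D, E, F, G, J, L, M
  1-simplices (27): AB, AE, AF, AG, AL, AM, BD, BF, BG, BJ, BL, DE, DF, DG, DL, DM, EF, EG, EJ, EL, FJ, FM, GJ, GM, JL, JM, LM
  2-simplices (18): ABG, ABL, AEF, AEG, AFM, ALM, BDF, BDG, BFJ, BJL, DEF, DEL, DGM, DLM, EGJ, EJL, FJM, GJM

so the chain groups are C_0 ≅ Z^9, C_1 ≅ Z^27, C_2 ≅ Z^18.

Boundary ∂_1: C_1 → C_0 maps an edge to its endpoints' difference, ∂[p,q] = q − p. For instance
  ∂LM = M − L.
This gives a 9×27 integer matrix of rank 8; reducing to Smith normal form yields diagonal entries (1,1,1,1,1,1,1,1).

Boundary ∂_2: C_2 → C_1 acts by ∂[p,q,r] = [q,r] − [p,r] + [p,q]. For instance
  ∂BFJ = FJ − BJ + BF,
  ∂FJM = JM − FM + FJ.
The 27×18 boundary matrix has rank 17 and Smith normal form diag(1,1,1,1,1,1,1,1,1,1,1,1,1,1,1,1,1).

Computing H_k = (kernel of ∂_k) / (image of ∂_{k+1}):

  H_0: rank C_0 − rank ∂_1 = 9 − 8 = 1, and the invariant factors of ∂_1 are all 1, so H_0 = Z.
  H_1: rank ker ∂_1 − rank ∂_2 = (27 − 8) − 17 = 2, and the invariant factors of ∂_2 are all 1, so H_1 = Z^2.
  H_2: rank ker ∂_2 − rank ∂_3 = (18 − 17) − 0 = 1, and there is no ∂_3, so H_2 = Z.

As a check, the Euler characteristic is 9 − 27 + 18 = 0, which agrees with 1 − 2 + 1 = 0.

Hence the Betti numbers are b_0 = 1, b_1 = 2, b_2 = 1.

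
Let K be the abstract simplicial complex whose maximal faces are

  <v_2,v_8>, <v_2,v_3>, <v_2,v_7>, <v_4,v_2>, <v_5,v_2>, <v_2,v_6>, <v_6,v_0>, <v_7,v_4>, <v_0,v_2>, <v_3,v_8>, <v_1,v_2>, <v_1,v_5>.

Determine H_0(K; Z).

H_0 ≅ Z.

Take the total order v_0 < v_1 < v_2 < v_3 < v_4 < v_5 < v_6 < v_7 < v_8 on the vertex set. Then K (dimension 1) consists of the simplices:

  0-simplices (9): [v_0], [v_1], [v_2], [v_3], [v_4], [v_5], [v_6], [v_7], [v_8]
  1-simplices (12): [v_0,v_2], [v_0,v_6], [v_1,v_2], [v_1,v_5], [v_2,v_3], [v_2,v_4], [v_2,v_5], [v_2,v_6], [v_2,v_7], [v_2,v_8], [v_3,v_8], [v_4,v_7]

so the chain groups are C_0 ≅ Z^9, C_1 ≅ Z^12.

The boundary map ∂_1: C_1 → C_0 is given by ∂[p,q] = [q] − [p].
This gives a 9×12 integer matrix of rank 8; reducing to Smith normal form yields diagonal entries (1,1,1,1,1,1,1,1).

Reading off H_k = ker ∂_k / im ∂_{k+1}:

  H_0: rank C_0 − rank ∂_1 = 9 − 8 = 1, and the invariant factors of ∂_1 are all 1, so H_0 ≅ Z.

(K is a triangulation of a wedge of 4 circles.)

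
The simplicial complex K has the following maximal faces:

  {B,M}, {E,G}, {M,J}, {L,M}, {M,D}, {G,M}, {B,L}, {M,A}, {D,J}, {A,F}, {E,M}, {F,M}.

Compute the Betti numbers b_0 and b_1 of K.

b_0 = 1, b_1 = 4.

Order the vertices as A < B < D < E < F < G < J < L < M. Listing each simplex with vertices in this order, K has dimension 1 with simplices:

  0-simplices (9): A, B, D, E, F, G, J, L, M
  1-simplices (12): AF, AM, BL, BM, DJ, DM, EG, EM, FM, GM, JM, LM

so the chain groups are C_0 ≅ Z^9, C_1 ≅ Z^12.

Boundary ∂_1: C_1 → C_0 sends each edge [p,q] (with p < q) to q − p.
The 9×12 boundary matrix has rank 8 and Smith normal form diag(1,1,1,1,1,1,1,1).

Computing H_k = (kernel of ∂_k) / (image of ∂_{k+1}):

  H_0: rank C_0 − rank ∂_1 = 9 − 8 = 1, and the invariant factors of ∂_1 are all 1, so H_0 = Z.
  H_1: rank ker ∂_1 − rank ∂_2 = (12 − 8) − 0 = 4, and there is no ∂_2, so H_1 = Z^4.

Hence the Betti numbers are b_0 = 1, b_1 = 4.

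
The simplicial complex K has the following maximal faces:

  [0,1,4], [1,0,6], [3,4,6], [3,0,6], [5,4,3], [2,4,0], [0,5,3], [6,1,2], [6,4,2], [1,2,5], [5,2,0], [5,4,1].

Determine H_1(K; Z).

H_1 = Z/2.

Take the total order 0 < 1 < 2 < 3 < 4 < 5 < 6 on the vertex set. Then K (dimension 2) consists of the simplices:

  0-simplices (7): [0], [1], [2], [3], [4], [5], [6]
  1-simplices (18): [0,1], [0,2], [0,3], [0,4], [0,5], [0,6], [1,2], [1,4], [1,5], [1,6], [2,4], [2,5], [2,6], [3,4], [3,5], [3,6], [4,5], [4,6]
  2-simplices (12): [0,1,4], [0,1,6], [0,2,4], [0,2,5], [0,3,5], [0,3,6], [1,2,5], [1,2,6], [1,4,5], [2,4,6], [3,4,5], [3,4,6]

so the chain groups are C_0 ≅ Z^7, C_1 ≅ Z^18, C_2 ≅ Z^12.

The boundary map ∂_1: C_1 → C_0 is given by ∂[p,q] = [q] − [p]. For instance
  ∂[1,5] = [5] − [1].
The 7×18 boundary matrix has rank 6 and Smith normal form diag(1,1,1,1,1,1).

∂_2: C_2 → C_1 maps a triangle to the signed sum of its edges. For instance
  ∂[2,4,6] = [4,6] − [2,6] + [2,4],
  ∂[1,2,6] = [2,6] − [1,6] + [1,2].
As a 18×12 matrix over Z this has rank 12, with invariant factors (1,1,1,1,1,1,1,1,1,1,1,2).

From H_k ≅ ker(∂_k) / im(∂_{k+1}) we obtain:

  H_1: rank ker ∂_1 − rank ∂_2 = (18 − 6) − 12 = 0, and ∂_2 has invariant factor 2 > 1, so H_1 ≅ Z/2.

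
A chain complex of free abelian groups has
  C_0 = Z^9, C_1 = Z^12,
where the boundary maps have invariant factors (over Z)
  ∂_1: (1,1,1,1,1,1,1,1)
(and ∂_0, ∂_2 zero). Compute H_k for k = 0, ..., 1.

H_0 = Z,  H_1 = Z^4.

H_0: b_0 = 9 − 0 − 8 = 1; torsion from ∂_1 factors > 1: none. So H_0 = Z.
H_1: b_1 = 12 − 8 − 0 = 4; torsion from ∂_2 factors > 1: none. So H_1 = Z^4.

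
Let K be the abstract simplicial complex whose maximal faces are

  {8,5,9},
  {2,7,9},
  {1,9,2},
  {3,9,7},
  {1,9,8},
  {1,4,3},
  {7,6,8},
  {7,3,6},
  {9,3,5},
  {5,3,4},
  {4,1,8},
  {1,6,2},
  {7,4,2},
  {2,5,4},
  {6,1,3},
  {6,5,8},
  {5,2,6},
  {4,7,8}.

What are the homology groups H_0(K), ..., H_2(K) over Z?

K has 9 vertices, 27 edges, 18 triangles.
rank ∂_0 = 0, rank ∂_1 = 8 ⇒ b_0 = 9 − 0 − 8 = 1; all invariant factors of ∂_1 are 1 so no torsion. So H_0 ≅ Z.
rank ∂_1 = 8, rank ∂_2 = 17 ⇒ b_1 = 27 − 8 − 17 = 2; all invariant factors of ∂_2 are 1 so no torsion. So H_1 ≅ Z^2.
rank ∂_2 = 17, rank ∂_3 = 0 ⇒ b_2 = 18 − 17 − 0 = 1. So H_2 ≅ Z.

H_0 ≅ Z,  H_1 ≅ Z^2,  H_2 ≅ Z.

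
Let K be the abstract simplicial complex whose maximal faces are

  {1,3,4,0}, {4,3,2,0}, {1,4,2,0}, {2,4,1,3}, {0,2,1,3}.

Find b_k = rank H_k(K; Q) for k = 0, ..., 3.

b_0 = 1, b_1 = 0, b_2 = 0, b_3 = 1.

Fix the vertex order 0 < 1 < 2 < 3 < 4 and write every simplex with vertices in increasing order. Then dim K = 3 and the simplices of K are:

  0-simplices (5): [0], [1], [2], [3], [4]
  1-simplices (10): [0,1], [0,2], [0,3], [0,4], [1,2], [1,3], [1,4], [2,3], [2,4], [3,4]
  2-simplices (10): [0,1,2], [0,1,3], [0,1,4], [0,2,3], [0,2,4], [0,3,4], [1,2,3], [1,2,4], [1,3,4], [2,3,4]
  3-simplices (5): [0,1,2,3], [0,1,2,4], [0,1,3,4], [0,2,3,4], [1,2,3,4]

so the chain groups are C_0 ≅ Z^5, C_1 ≅ Z^10, C_2 ≅ Z^10, C_3 ≅ Z^5.

The boundary map ∂_1: C_1 → C_0 sends each edge [p,q] (with p < q) to q − p. For instance
  ∂[1,2] = [2] − [1].
The resulting 5×10 matrix has rank 4, and its Smith normal form has invariant factors (1,1,1,1).

The boundary map ∂_2: C_2 → C_1 acts by ∂[p,q,r] = [q,r] − [p,r] + [p,q]. For instance
  ∂[1,3,4] = [3,4] − [1,4] + [1,3],
  ∂[0,3,4] = [3,4] − [0,4] + [0,3].
This gives a 10×10 integer matrix of rank 6; reducing to Smith normal form yields diagonal entries (1,1,1,1,1,1).

Boundary ∂_3: C_3 → C_2 sends each 3-simplex σ to the alternating sum Σ_i (−1)^i (σ with its i-th vertex removed). For instance
  ∂[1,2,3,4] = [2,3,4] − [1,3,4] + [1,2,4] − [1,2,3],
  ∂[0,1,2,3] = [1,2,3] − [0,2,3] + [0,1,3] − [0,1,2].
The resulting 10×5 matrix has rank 4, and its Smith normal form has invariant factors (1,1,1,1).

From H_k ≅ ker(∂_k) / im(∂_{k+1}) we obtain:

  H_0: rank C_0 − rank ∂_1 = 5 − 4 = 1, and the invariant factors of ∂_1 are all 1, so H_0 ≅ Z.
  H_1: rank ker ∂_1 − rank ∂_2 = (10 − 4) − 6 = 0, and the invariant factors of ∂_2 are all 1, so H_1 ≅ 0.
  H_2: rank ker ∂_2 − rank ∂_3 = (10 − 6) − 4 = 0, and the invariant factors of ∂_3 are all 1, so H_2 ≅ 0.
  H_3: rank ker ∂_3 − rank ∂_4 = (5 − 4) − 0 = 1, and there is no ∂_4, so H_3 ≅ Z.

Hence the Betti numbers are b_0 = 1, b_1 = 0, b_2 = 0, b_3 = 1.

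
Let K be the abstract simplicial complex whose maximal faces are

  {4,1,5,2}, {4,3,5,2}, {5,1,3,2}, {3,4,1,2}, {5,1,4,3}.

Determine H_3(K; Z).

H_3 ≅ Z.

We work with the vertex ordering 1 < 2 < 3 < 4 < 5. The simplices of K, each written with vertices in increasing order, are:

  0-simplices (5): [1], [2], [3], [4], [5]
  1-simplices (10): [1,2], [1,3], [1,4], [1,5], [2,3], [2,4], [2,5], [3,4], [3,5], [4,5]
  2-simplices (10): [1,2,3], [1,2,4], [1,2,5], [1,3,4], [1,3,5], [1,4,5], [2,3,4], [2,3,5], [2,4,5], [3,4,5]
  3-simplices (5): [1,2,3,4], [1,2,3,5], [1,2,4,5], [1,3,4,5], [2,3,4,5]

so the chain groups are C_0 ≅ Z^5, C_1 ≅ Z^10, C_2 ≅ Z^10, C_3 ≅ Z^5.

Boundary ∂_1: C_1 → C_0 maps an edge to its endpoints' difference, ∂[p,q] = q − p. For instance
  ∂[2,4] = [4] − [2].
This gives a 5×10 integer matrix of rank 4; reducing to Smith normal form yields diagonal entries (1,1,1,1).

Boundary ∂_2: C_2 → C_1 sends each 2-simplex [p,q,r] to [q,r] − [p,r] + [p,q]. For instance
  ∂[1,3,4] = [3,4] − [1,4] + [1,3],
  ∂[2,4,5] = [4,5] − [2,5] + [2,4].
As a 10×10 matrix over Z this has rank 6, with invariant factors (1,1,1,1,1,1).

The boundary map ∂_3: C_3 → C_2 sends each 3-simplex σ to the alternating sum Σ_i (−1)^i (σ with its i-th vertex removed). For instance
  ∂[1,2,3,5] = [2,3,5] − [1,3,5] + [1,2,5] − [1,2,3],
  ∂[1,3,4,5] = [3,4,5] − [1,4,5] + [1,3,5] − [1,3,4].
The 10×5 boundary matrix has rank 4 and Smith normal form diag(1,1,1,1).

Now H_k = ker ∂_k / im ∂_{k+1}, so:

  H_3: rank ker ∂_3 − rank ∂_4 = (5 − 4) − 0 = 1, and there is no ∂_4, so H_3 = Z.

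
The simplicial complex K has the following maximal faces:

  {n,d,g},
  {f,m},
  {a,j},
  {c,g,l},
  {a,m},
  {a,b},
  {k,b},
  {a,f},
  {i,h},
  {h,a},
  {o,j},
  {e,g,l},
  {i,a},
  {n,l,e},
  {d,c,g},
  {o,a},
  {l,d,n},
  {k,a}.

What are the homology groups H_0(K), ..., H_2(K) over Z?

We work with the vertex ordering a < b < c < d < e < f < g < h < i < j < k < l < m < n < o. The simplices of K, each written with vertices in increasing order, are:

  0-simplices (15): a, b, c, d, e, f, g, h, i, j, k, l, m, n, o
  1-simplices (24): ab, af, ah, ai, aj, ak, am, ao, bk, cd, cg, cl, dg, dl, dn, eg, el, en, fm, gl, gn, hi, jo, ln
  2-simplices (6): cdg, cgl, dgn, dln, egl, eln

so the chain groups are C_0 ≅ Z^15, C_1 ≅ Z^24, C_2 ≅ Z^6.

∂_1: C_1 → C_0 maps an edge to its endpoints' difference, ∂[p,q] = q − p. For instance
  ∂dg = g − d.
The 15×24 boundary matrix has rank 13 and Smith normal form diag(1,1,1,1,1,1,1,1,1,1,1,1,1).

∂_2: C_2 → C_1 sends each 2-simplex [p,q,r] to [q,r] − [p,r] + [p,q]. For instance
  ∂cgl = gl − cl + cg,
  ∂dln = ln − dn + dl.
This gives a 24×6 integer matrix of rank 6; reducing to Smith normal form yields diagonal entries (1,1,1,1,1,1).

From H_k ≅ ker(∂_k) / im(∂_{k+1}) we obtain:

  H_0: rank C_0 − rank ∂_1 = 15 − 13 = 2, and the invariant factors of ∂_1 are all 1, so H_0 = Z^2.
  H_1: rank ker ∂_1 − rank ∂_2 = (24 − 13) − 6 = 5, and the invariant factors of ∂_2 are all 1, so H_1 = Z^5.
  H_2: rank ker ∂_2 − rank ∂_3 = (6 − 6) − 0 = 0, and there is no ∂_3, so H_2 = 0.

H_0 ≅ Z^2,  H_1 ≅ Z^5,  H_2 = 0.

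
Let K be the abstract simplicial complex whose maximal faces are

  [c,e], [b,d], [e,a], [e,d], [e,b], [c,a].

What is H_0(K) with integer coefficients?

K has 5 vertices, 6 edges.
rank ∂_0 = 0, rank ∂_1 = 4 ⇒ b_0 = 5 − 0 − 4 = 1; all invariant factors of ∂_1 are 1 so no torsion. So H_0 = Z.

H_0 ≅ Z.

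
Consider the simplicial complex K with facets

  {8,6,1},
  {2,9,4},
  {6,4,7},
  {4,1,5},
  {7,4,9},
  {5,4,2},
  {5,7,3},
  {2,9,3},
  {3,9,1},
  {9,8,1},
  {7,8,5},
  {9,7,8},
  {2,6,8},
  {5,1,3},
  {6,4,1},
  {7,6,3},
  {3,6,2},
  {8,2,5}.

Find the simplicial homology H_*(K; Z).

H_0 ≅ Z,  H_1 ≅ Z^2,  H_2 ≅ Z.

Fix the vertex order 1 < 2 < 3 < 4 < 5 < 6 < 7 < 8 < 9 and write every simplex with vertices in increasing order. Then dim K = 2 and the simplices of K are:

  0-simplices (9): [1], [2], [3], [4], [5], [6], [7], [8], [9]
  1-simplices (27): (27 of them)
  2-simplices (18): [1,3,5], [1,3,9], [1,4,5], [1,4,6], [1,6,8], [1,8,9], [2,3,6], [2,3,9], [2,4,5], [2,4,9], [2,5,8], [2,6,8], [3,5,7], [3,6,7], [4,6,7], [4,7,9], [5,7,8], [7,8,9]

giving chain groups C_0 ≅ Z^9, C_1 ≅ Z^27, C_2 ≅ Z^18.

Boundary ∂_1: C_1 → C_0 sends each edge [p,q] (with p < q) to q − p. For instance
  ∂[4,5] = [5] − [4].
As a 9×27 matrix over Z this has rank 8, with invariant factors (1,1,1,1,1,1,1,1).

∂_2: C_2 → C_1 sends each 2-simplex [p,q,r] to [q,r] − [p,r] + [p,q]. For instance
  ∂[4,6,7] = [6,7] − [4,7] + [4,6],
  ∂[1,4,5] = [4,5] − [1,5] + [1,4].
The resulting 27×18 matrix has rank 17, and its Smith normal form has invariant factors (1,1,1,1,1,1,1,1,1,1,1,1,1,1,1,1,1).

Now H_k = ker ∂_k / im ∂_{k+1}, so:

  H_0: rank C_0 − rank ∂_1 = 9 − 8 = 1, and the invariant factors of ∂_1 are all 1, so H_0 = Z.
  H_1: rank ker ∂_1 − rank ∂_2 = (27 − 8) − 17 = 2, and the invariant factors of ∂_2 are all 1, so H_1 = Z^2.
  H_2: rank ker ∂_2 − rank ∂_3 = (18 − 17) − 0 = 1, and there is no ∂_3, so H_2 = Z.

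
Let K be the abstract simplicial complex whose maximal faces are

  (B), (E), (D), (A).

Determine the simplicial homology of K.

Fix the vertex order A < B < D < E and write every simplex with vertices in increasing order. Then dim K = 0 and the simplices of K are:

  0-simplices (4): A, B, D, E

so the chain groups are C_0 ≅ Z^4.

Now H_k = ker ∂_k / im ∂_{k+1}, so:

  H_0: rank C_0 − rank ∂_1 = 4 − 0 = 4, and there is no ∂_1, so H_0 ≅ Z^4.

(K is a triangulation of a set of 4 points.)

H_0 = Z^4.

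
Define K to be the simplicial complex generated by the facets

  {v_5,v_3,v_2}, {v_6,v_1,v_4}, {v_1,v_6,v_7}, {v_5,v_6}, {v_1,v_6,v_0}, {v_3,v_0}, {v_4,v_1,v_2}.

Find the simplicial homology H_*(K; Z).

H_0 = Z,  H_1 = Z^2,  H_2 = 0.

Fix the vertex order v_0 < v_1 < v_2 < v_3 < v_4 < v_5 < v_6 < v_7 and write every simplex with vertices in increasing order. Then dim K = 2 and the simplices of K are:

  0-simplices (8): [v_0], [v_1], [v_2], [v_3], [v_4], [v_5], [v_6], [v_7]
  1-simplices (14): [v_0,v_1], [v_0,v_3], [v_0,v_6], [v_1,v_2], [v_1,v_4], [v_1,v_6], [v_1,v_7], [v_2,v_3], [v_2,v_4], [v_2,v_5], [v_3,v_5], [v_4,v_6], [v_5,v_6], [v_6,v_7]
  2-simplices (5): [v_0,v_1,v_6], [v_1,v_2,v_4], [v_1,v_4,v_6], [v_1,v_6,v_7], [v_2,v_3,v_5]

so the chain groups are C_0 ≅ Z^8, C_1 ≅ Z^14, C_2 ≅ Z^5.

∂_1: C_1 → C_0 sends each edge [p,q] (with p < q) to q − p. For instance
  ∂[v_2,v_4] = [v_4] − [v_2].
This gives a 8×14 integer matrix of rank 7; reducing to Smith normal form yields diagonal entries (1,1,1,1,1,1,1).

∂_2: C_2 → C_1 acts by ∂[p,q,r] = [q,r] − [p,r] + [p,q]. For instance
  ∂[v_1,v_2,v_4] = [v_2,v_4] − [v_1,v_4] + [v_1,v_2],
  ∂[v_2,v_3,v_5] = [v_3,v_5] − [v_2,v_5] + [v_2,v_3].
This gives a 14×5 integer matrix of rank 5; reducing to Smith normal form yields diagonal entries (1,1,1,1,1).

From H_k ≅ ker(∂_k) / im(∂_{k+1}) we obtain:

  H_0: rank C_0 − rank ∂_1 = 8 − 7 = 1, and the invariant factors of ∂_1 are all 1, so H_0 ≅ Z.
  H_1: rank ker ∂_1 − rank ∂_2 = (14 − 7) − 5 = 2, and the invariant factors of ∂_2 are all 1, so H_1 ≅ Z^2.
  H_2: rank ker ∂_2 − rank ∂_3 = (5 − 5) − 0 = 0, and there is no ∂_3, so H_2 ≅ 0.

As a check, the Euler characteristic is 8 − 14 + 5 = -1, which agrees with 1 − 2 + 0 = -1.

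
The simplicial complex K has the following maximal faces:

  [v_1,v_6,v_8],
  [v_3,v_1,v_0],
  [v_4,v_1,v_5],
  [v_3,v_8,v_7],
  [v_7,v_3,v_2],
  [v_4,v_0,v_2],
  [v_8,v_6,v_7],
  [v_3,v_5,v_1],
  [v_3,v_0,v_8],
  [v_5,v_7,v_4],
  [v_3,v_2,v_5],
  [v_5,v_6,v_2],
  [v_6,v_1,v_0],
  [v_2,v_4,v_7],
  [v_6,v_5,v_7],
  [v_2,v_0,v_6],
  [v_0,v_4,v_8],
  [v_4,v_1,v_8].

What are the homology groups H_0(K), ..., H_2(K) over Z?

H_0 = Z,  H_1 = Z ⊕ Z/2,  H_2 = 0.

We work with the vertex ordering v_0 < v_1 < v_2 < v_3 < v_4 < v_5 < v_6 < v_7 < v_8. The simplices of K, each written with vertices in increasing order, are:

  0-simplices (9): [v_0], [v_1], [v_2], [v_3], [v_4], [v_5], [v_6], [v_7], [v_8]
  1-simplices (27): (27 of them)
  2-simplices (18): (18 of them)

giving chain groups C_0 ≅ Z^9, C_1 ≅ Z^27, C_2 ≅ Z^18.

∂_1: C_1 → C_0 is given by ∂[p,q] = [q] − [p]. For instance
  ∂[v_2,v_3] = [v_3] − [v_2].
The resulting 9×27 matrix has rank 8, and its Smith normal form has invariant factors (1,1,1,1,1,1,1,1).

Boundary ∂_2: C_2 → C_1 sends each 2-simplex [p,q,r] to [q,r] − [p,r] + [p,q]. For instance
  ∂[v_0,v_1,v_3] = [v_1,v_3] − [v_0,v_3] + [v_0,v_1],
  ∂[v_0,v_2,v_6] = [v_2,v_6] − [v_0,v_6] + [v_0,v_2].
As a 27×18 matrix over Z this has rank 18, with invariant factors (1,1,1,1,1,1,1,1,1,1,1,1,1,1,1,1,1,2).

From H_k ≅ ker(∂_k) / im(∂_{k+1}) we obtain:

  H_0: rank C_0 − rank ∂_1 = 9 − 8 = 1, and the invariant factors of ∂_1 are all 1, so H_0 ≅ Z.
  H_1: rank ker ∂_1 − rank ∂_2 = (27 − 8) − 18 = 1, and ∂_2 has invariant factor 2 > 1, so H_1 ≅ Z ⊕ Z/2.
  H_2: rank ker ∂_2 − rank ∂_3 = (18 − 18) − 0 = 0, and there is no ∂_3, so H_2 ≅ 0.

As a check, the Euler characteristic is 9 − 27 + 18 = 0, which agrees with 1 − 1 + 0 = 0.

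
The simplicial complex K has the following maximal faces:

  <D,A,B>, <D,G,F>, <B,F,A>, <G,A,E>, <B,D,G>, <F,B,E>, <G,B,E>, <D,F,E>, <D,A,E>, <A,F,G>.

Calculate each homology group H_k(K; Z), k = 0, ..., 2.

Fix the vertex order A < B < D < E < F < G and write every simplex with vertices in increasing order. Then dim K = 2 and the simplices of K are:

  0-simplices (6): A, B, D, E, F, G
  1-simplices (15): AB, AD, AE, AF, AG, BD, BE, BF, BG, DE, DF, DG, EF, EG, FG
  2-simplices (10): ABD, ABF, ADE, AEG, AFG, BDG, BEF, BEG, DEF, DFG

so the chain groups are C_0 ≅ Z^6, C_1 ≅ Z^15, C_2 ≅ Z^10.

The boundary map ∂_1: C_1 → C_0 maps an edge to its endpoints' difference, ∂[p,q] = q − p.
As a 6×15 matrix over Z this has rank 5, with invariant factors (1,1,1,1,1).

The boundary map ∂_2: C_2 → C_1 acts by ∂[p,q,r] = [q,r] − [p,r] + [p,q]. For instance
  ∂BEF = EF − BF + BE,
  ∂AEG = EG − AG + AE.
As a 15×10 matrix over Z this has rank 10, with invariant factors (1,1,1,1,1,1,1,1,1,2).

Now H_k = ker ∂_k / im ∂_{k+1}, so:

  H_0: rank C_0 − rank ∂_1 = 6 − 5 = 1, and the invariant factors of ∂_1 are all 1, so H_0 ≅ Z.
  H_1: rank ker ∂_1 − rank ∂_2 = (15 − 5) − 10 = 0, and ∂_2 has invariant factor 2 > 1, so H_1 ≅ Z/2.
  H_2: rank ker ∂_2 − rank ∂_3 = (10 − 10) − 0 = 0, and there is no ∂_3, so H_2 ≅ 0.

As a check, the Euler characteristic is 6 − 15 + 10 = 1, which agrees with 1 − 0 + 0 = 1.

H_0 ≅ Z,  H_1 ≅ Z/2,  H_2 = 0.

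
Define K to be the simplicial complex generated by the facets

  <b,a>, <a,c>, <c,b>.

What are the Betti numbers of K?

b_0 = 1, b_1 = 1.

We work with the vertex ordering a < b < c. The simplices of K, each written with vertices in increasing order, are:

  0-simplices (3): a, b, c
  1-simplices (3): ab, ac, bc

so the chain groups are C_0 ≅ Z^3, C_1 ≅ Z^3.

Boundary ∂_1: C_1 → C_0 is given by ∂[p,q] = [q] − [p].
The resulting 3×3 matrix has rank 2, and its Smith normal form has invariant factors (1,1).

Reading off H_k = ker ∂_k / im ∂_{k+1}:

  H_0: rank C_0 − rank ∂_1 = 3 − 2 = 1, and the invariant factors of ∂_1 are all 1, so H_0 = Z.
  H_1: rank ker ∂_1 − rank ∂_2 = (3 − 2) − 0 = 1, and there is no ∂_2, so H_1 = Z.

(K is a triangulation of the circle S^1.)

Hence the Betti numbers are b_0 = 1, b_1 = 1.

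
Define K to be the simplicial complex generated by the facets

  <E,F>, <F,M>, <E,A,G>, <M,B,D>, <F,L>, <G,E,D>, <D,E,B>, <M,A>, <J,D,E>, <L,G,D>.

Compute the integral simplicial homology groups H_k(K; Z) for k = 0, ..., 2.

H_0 ≅ Z,  H_1 ≅ Z^3,  H_2 = 0.

Fix the vertex order A < B < D < E < F < G < J < L < M and write every simplex with vertices in increasing order. Then dim K = 2 and the simplices of K are:

  0-simplices (9): A, B, D, E, F, G, J, L, M
  1-simplices (17): AE, AG, AM, BD, BE, BM, DE, DG, DJ, DL, DM, EF, EG, EJ, FL, FM, GL
  2-simplices (6): AEG, BDE, BDM, DEG, DEJ, DGL

so the chain groups are C_0 ≅ Z^9, C_1 ≅ Z^17, C_2 ≅ Z^6.

The boundary map ∂_1: C_1 → C_0 is given by ∂[p,q] = [q] − [p]. For instance
  ∂AE = E − A.
As a 9×17 matrix over Z this has rank 8, with invariant factors (1,1,1,1,1,1,1,1).

∂_2: C_2 → C_1 maps a triangle to the signed sum of its edges. For instance
  ∂DEG = EG − DG + DE,
  ∂AEG = EG − AG + AE.
As a 17×6 matrix over Z this has rank 6, with invariant factors (1,1,1,1,1,1).

Now H_k = ker ∂_k / im ∂_{k+1}, so:

  H_0: rank C_0 − rank ∂_1 = 9 − 8 = 1, and the invariant factors of ∂_1 are all 1, so H_0 ≅ Z.
  H_1: rank ker ∂_1 − rank ∂_2 = (17 − 8) − 6 = 3, and the invariant factors of ∂_2 are all 1, so H_1 ≅ Z^3.
  H_2: rank ker ∂_2 − rank ∂_3 = (6 − 6) − 0 = 0, and there is no ∂_3, so H_2 ≅ 0.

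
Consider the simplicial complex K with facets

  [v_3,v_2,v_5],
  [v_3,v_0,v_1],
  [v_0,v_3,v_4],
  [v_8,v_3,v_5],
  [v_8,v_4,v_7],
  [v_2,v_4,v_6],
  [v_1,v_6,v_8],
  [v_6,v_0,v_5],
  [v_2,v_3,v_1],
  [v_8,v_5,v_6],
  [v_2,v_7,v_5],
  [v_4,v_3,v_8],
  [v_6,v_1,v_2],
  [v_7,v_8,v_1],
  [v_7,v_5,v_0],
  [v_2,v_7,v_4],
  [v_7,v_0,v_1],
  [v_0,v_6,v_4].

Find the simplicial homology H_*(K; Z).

Fix the vertex order v_0 < v_1 < v_2 < v_3 < v_4 < v_5 < v_6 < v_7 < v_8 and write every simplex with vertices in increasing order. Then dim K = 2 and the simplices of K are:

  0-simplices (9): [v_0], [v_1], [v_2], [v_3], [v_4], [v_5], [v_6], [v_7], [v_8]
  1-simplices (27): (27 of them)
  2-simplices (18): (18 of them)

giving chain groups C_0 ≅ Z^9, C_1 ≅ Z^27, C_2 ≅ Z^18.

Boundary ∂_1: C_1 → C_0 maps an edge to its endpoints' difference, ∂[p,q] = q − p.
The 9×27 boundary matrix has rank 8 and Smith normal form diag(1,1,1,1,1,1,1,1).

∂_2: C_2 → C_1 maps a triangle to the signed sum of its edges. For instance
  ∂[v_0,v_1,v_3] = [v_1,v_3] − [v_0,v_3] + [v_0,v_1],
  ∂[v_0,v_5,v_7] = [v_5,v_7] − [v_0,v_7] + [v_0,v_5].
As a 27×18 matrix over Z this has rank 17, with invariant factors (1,1,1,1,1,1,1,1,1,1,1,1,1,1,1,1,1).

Computing H_k = (kernel of ∂_k) / (image of ∂_{k+1}):

  H_0: rank C_0 − rank ∂_1 = 9 − 8 = 1, and the invariant factors of ∂_1 are all 1, so H_0 ≅ Z.
  H_1: rank ker ∂_1 − rank ∂_2 = (27 − 8) − 17 = 2, and the invariant factors of ∂_2 are all 1, so H_1 ≅ Z^2.
  H_2: rank ker ∂_2 − rank ∂_3 = (18 − 17) − 0 = 1, and there is no ∂_3, so H_2 ≅ Z.

(K is a triangulation of the torus T^2.)

H_0 = Z,  H_1 = Z^2,  H_2 = Z.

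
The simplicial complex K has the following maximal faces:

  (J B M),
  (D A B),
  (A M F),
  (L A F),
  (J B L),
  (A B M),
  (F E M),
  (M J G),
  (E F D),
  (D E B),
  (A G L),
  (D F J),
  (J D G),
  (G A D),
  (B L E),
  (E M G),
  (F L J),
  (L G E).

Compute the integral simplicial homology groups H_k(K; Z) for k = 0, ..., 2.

Take the total order A < B < D < E < F < G < J < L < M on the vertex set. Then K (dimension 2) consists of the simplices:

  0-simplices (9): A, B, D, E, F, G, J, L, M
  1-simplices (27): AB, AD, AF, AG, AL, AM, BD, BE, BJ, BL, BM, DE, DF, DG, DJ, EF, EG, EL, EM, FJ, FL, FM, GJ, GL, GM, JL, JM
  2-simplices (18): ABD, ABM, ADG, AFL, AFM, AGL, BDE, BEL, BJL, BJM, DEF, DFJ, DGJ, EFM, EGL, EGM, FJL, GJM

giving chain groups C_0 ≅ Z^9, C_1 ≅ Z^27, C_2 ≅ Z^18.

∂_1: C_1 → C_0 is given by ∂[p,q] = [q] − [p].
As a 9×27 matrix over Z this has rank 8, with invariant factors (1,1,1,1,1,1,1,1).

Boundary ∂_2: C_2 → C_1 acts by ∂[p,q,r] = [q,r] − [p,r] + [p,q]. For instance
  ∂EFM = FM − EM + EF,
  ∂AFL = FL − AL + AF.
As a 27×18 matrix over Z this has rank 17, with invariant factors (1,1,1,1,1,1,1,1,1,1,1,1,1,1,1,1,1).

Computing H_k = (kernel of ∂_k) / (image of ∂_{k+1}):

  H_0: rank C_0 − rank ∂_1 = 9 − 8 = 1, and the invariant factors of ∂_1 are all 1, so H_0 ≅ Z.
  H_1: rank ker ∂_1 − rank ∂_2 = (27 − 8) − 17 = 2, and the invariant factors of ∂_2 are all 1, so H_1 ≅ Z^2.
  H_2: rank ker ∂_2 − rank ∂_3 = (18 − 17) − 0 = 1, and there is no ∂_3, so H_2 ≅ Z.

(K is a triangulation of the torus T^2.)

H_0 = Z,  H_1 = Z^2,  H_2 = Z.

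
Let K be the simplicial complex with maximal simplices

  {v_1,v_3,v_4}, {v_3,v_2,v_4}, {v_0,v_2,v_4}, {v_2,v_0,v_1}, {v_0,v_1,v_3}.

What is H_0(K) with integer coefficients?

Take the total order v_0 < v_1 < v_2 < v_3 < v_4 on the vertex set. Then K (dimension 2) consists of the simplices:

  0-simplices (5): [v_0], [v_1], [v_2], [v_3], [v_4]
  1-simplices (10): [v_0,v_1], [v_0,v_2], [v_0,v_3], [v_0,v_4], [v_1,v_2], [v_1,v_3], [v_1,v_4], [v_2,v_3], [v_2,v_4], [v_3,v_4]
  2-simplices (5): [v_0,v_1,v_2], [v_0,v_1,v_3], [v_0,v_2,v_4], [v_1,v_3,v_4], [v_2,v_3,v_4]

Hence C_0 ≅ Z^5, C_1 ≅ Z^10, C_2 ≅ Z^5.

The boundary map ∂_1: C_1 → C_0 is given by ∂[p,q] = [q] − [p]. For instance
  ∂[v_0,v_3] = [v_3] − [v_0].
The resulting 5×10 matrix has rank 4, and its Smith normal form has invariant factors (1,1,1,1).

The boundary map ∂_2: C_2 → C_1 sends each 2-simplex [p,q,r] to [q,r] − [p,r] + [p,q]. For instance
  ∂[v_1,v_3,v_4] = [v_3,v_4] − [v_1,v_4] + [v_1,v_3],
  ∂[v_2,v_3,v_4] = [v_3,v_4] − [v_2,v_4] + [v_2,v_3].
As a 10×5 matrix over Z this has rank 5, with invariant factors (1,1,1,1,1).

From H_k ≅ ker(∂_k) / im(∂_{k+1}) we obtain:

  H_0: rank C_0 − rank ∂_1 = 5 − 4 = 1, and the invariant factors of ∂_1 are all 1, so H_0 = Z.

H_0 = Z.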